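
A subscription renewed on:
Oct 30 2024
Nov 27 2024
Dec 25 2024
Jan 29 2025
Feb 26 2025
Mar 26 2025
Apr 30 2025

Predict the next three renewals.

May 28 2025, Jun 25 2025, Jul 30 2025

All Wednesdays; the gaps (28, 28, 35, 28, 28, 35) vary with month length.
This is the last Wednesday of each month.
May 2025 ends with Wednesday May 28 2025.
Last Wednesday of June 2025: Jun 25 2025.
July 2025 ends with Wednesday Jul 30 2025.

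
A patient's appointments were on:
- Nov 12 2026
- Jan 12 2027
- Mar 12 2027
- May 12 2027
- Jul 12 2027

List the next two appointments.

Each date is the 12th; the gaps (61, 59, 61, 61) track the month lengths.
The rule is the 12th of every 2 months.
September 2027: Sep 12 2027.
November 2027: Nov 12 2027.

Sep 12 2027, Nov 12 2027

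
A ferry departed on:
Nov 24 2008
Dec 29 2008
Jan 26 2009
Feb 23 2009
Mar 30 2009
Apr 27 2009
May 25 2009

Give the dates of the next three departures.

These are Mondays with 35, 28, 28, 35, 28, 28-day gaps.
Each is the final Monday of its month — Dec 29 2008 is past the 28th, so '4th Monday' doesn't fit.
Last Monday of June 2009: Jun 29 2009.
Last Monday of July 2009: Jul 27 2009.
August 2009 ends with Monday Aug 31 2009.

Jun 29 2009, Jul 27 2009, Aug 31 2009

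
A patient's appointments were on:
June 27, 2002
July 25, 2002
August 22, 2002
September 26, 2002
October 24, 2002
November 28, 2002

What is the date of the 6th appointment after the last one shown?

May 22, 2003

Gaps: 28, 28, 35, 28, 35 days — a mix of 28 and 35. Every date is a Thursday.
Each is the 4th Thursday of its month.
4th Thursday of December 2002: December 26, 2002.
January 2003 — 4th Thursday is January 23, 2003.
4th Thursday of February 2003: February 27, 2003.
March 2003 — 4th Thursday is March 27, 2003.
4th Thursday of April 2003: April 24, 2003.
May 2003 — 4th Thursday is May 22, 2003.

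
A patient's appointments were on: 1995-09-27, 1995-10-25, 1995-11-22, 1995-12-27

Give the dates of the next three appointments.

Gaps: 28, 28, 35 days — a mix of 28 and 35. Every date is a Wednesday.
Each is the 4th Wednesday of its month.
4th Wednesday of January 1996: 1996-01-24.
4th Wednesday of February 1996: 1996-02-28.
March 1996 — 4th Wednesday is 1996-03-27.

1996-01-24, 1996-02-28, 1996-03-27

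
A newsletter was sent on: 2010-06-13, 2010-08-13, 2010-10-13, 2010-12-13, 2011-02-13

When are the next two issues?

Each date is the 13th; the gaps (61, 61, 61, 62) track the month lengths.
The rule is the 13th of every 2 months.
April 2011: 2011-04-13.
Next: June 2011 → 2011-06-13.

2011-04-13, 2011-06-13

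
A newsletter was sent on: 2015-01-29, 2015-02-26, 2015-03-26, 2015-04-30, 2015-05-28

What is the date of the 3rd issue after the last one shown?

2015-08-27

All Thursdays; the gaps (28, 28, 35, 28) vary with month length.
This is the last Thursday of each month.
June 2015 ends with Thursday 2015-06-25.
Last Thursday of July 2015: 2015-07-30.
August 2015 ends with Thursday 2015-08-27.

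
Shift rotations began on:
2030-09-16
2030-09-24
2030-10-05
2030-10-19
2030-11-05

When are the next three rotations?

Gaps: 8, 11, 14, 17 days — each gap is 3 larger than the previous one.
Next gap: 20 days. 2030-11-05 + 20 days = 2030-11-25.
Next gap: 23 days. 2030-11-25 + 23 days = 2030-12-18.
Next gap: 26 days. 2030-12-18 + 26 days = 2031-01-13.

2030-11-25, 2030-12-18, 2031-01-13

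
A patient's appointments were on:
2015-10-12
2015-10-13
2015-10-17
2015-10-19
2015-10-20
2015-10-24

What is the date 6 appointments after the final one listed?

2015-11-07

Gaps: 1, 4, 2, 1, 4 days — not constant, but cyclic with period 3.
The events fall on every Monday, Tuesday and Saturday.
The following Monday is 2015-10-26.
Next Tuesday: 2015-10-27.
The following Saturday is 2015-10-31.
The following Monday is 2015-11-02.
The following Tuesday is 2015-11-03.
Next Saturday: 2015-11-07.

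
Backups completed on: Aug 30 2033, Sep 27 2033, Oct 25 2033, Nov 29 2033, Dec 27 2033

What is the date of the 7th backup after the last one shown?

These are Tuesdays with 28, 28, 35, 28-day gaps.
Each is the final Tuesday of its month — Aug 30 2033 is past the 28th, so '4th Tuesday' doesn't fit.
January 2034 ends with Tuesday Jan 31 2034.
Last Tuesday of February 2034: Feb 28 2034.
March 2034 ends with Tuesday Mar 28 2034.
April 2034 ends with Tuesday Apr 25 2034.
May 2034 ends with Tuesday May 30 2034.
June 2034 ends with Tuesday Jun 27 2034.
July 2034 ends with Tuesday Jul 25 2034.

Jul 25 2034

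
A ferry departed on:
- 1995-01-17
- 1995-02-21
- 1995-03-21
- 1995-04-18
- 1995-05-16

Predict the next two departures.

1995-06-20, 1995-07-18

These are Tuesdays at 28- or 35-day spacing (35, 28, 28, 28).
The pattern: 3rd Tuesday of the month.
3rd Tuesday of June 1995: 1995-06-20.
July 1995 — 3rd Tuesday is 1995-07-18.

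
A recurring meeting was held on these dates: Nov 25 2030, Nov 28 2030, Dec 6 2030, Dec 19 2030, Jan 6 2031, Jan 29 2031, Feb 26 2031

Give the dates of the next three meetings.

Mar 31 2031, May 8 2031, Jun 20 2031

Gaps: 3, 8, 13, 18, 23, 28 days — each gap is 5 larger than the previous one.
Next gap: 33 days. Feb 26 2031 + 33 days = Mar 31 2031.
Next gap: 38 days. Mar 31 2031 + 38 days = May 8 2031.
Next gap: 43 days. May 8 2031 + 43 days = Jun 20 2031.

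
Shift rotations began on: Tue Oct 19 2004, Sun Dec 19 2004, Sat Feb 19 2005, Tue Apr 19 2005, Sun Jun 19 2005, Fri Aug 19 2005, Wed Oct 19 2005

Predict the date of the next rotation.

Mon Dec 19 2005

The day-of-month is always 19 (61, 62, 59, 61, 61, 61 days between events).
So this recurs on the 19th of every 2 months.
December 2005: Mon Dec 19 2005.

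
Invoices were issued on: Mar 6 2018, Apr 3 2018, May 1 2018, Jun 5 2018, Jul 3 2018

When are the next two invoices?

These are Tuesdays at 28- or 35-day spacing (28, 28, 35, 28).
The pattern: 1st Tuesday of the month.
August 2018 — 1st Tuesday is Aug 7 2018.
1st Tuesday of September 2018: Sep 4 2018.

Aug 7 2018, Sep 4 2018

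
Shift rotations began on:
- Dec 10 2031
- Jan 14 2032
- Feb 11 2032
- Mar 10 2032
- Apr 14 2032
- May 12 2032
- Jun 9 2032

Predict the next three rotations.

Gaps: 35, 28, 28, 35, 28, 28 days — a mix of 28 and 35. Every date is a Wednesday.
Each is the 2nd Wednesday of its month.
2nd Wednesday of July 2032: Jul 14 2032.
2nd Wednesday of August 2032: Aug 11 2032.
2nd Wednesday of September 2032: Sep 8 2032.

Jul 14 2032, Aug 11 2032, Sep 8 2032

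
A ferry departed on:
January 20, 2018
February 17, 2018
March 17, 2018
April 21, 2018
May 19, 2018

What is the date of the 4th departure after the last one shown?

September 15, 2018

All dates are Saturdays, 28, 28, 35, 28 days apart.
Specifically, the 3rd Saturday of each month.
3rd Saturday of June 2018: June 16, 2018.
3rd Saturday of July 2018: July 21, 2018.
August 2018 — 3rd Saturday is August 18, 2018.
September 2018 — 3rd Saturday is September 15, 2018.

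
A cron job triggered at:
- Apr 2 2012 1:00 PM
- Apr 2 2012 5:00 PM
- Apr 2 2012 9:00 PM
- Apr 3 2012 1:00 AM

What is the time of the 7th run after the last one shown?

Apr 4 2012 5:00 AM

Spacing: 4, 4, 4 h — constant 4 h.
Apr 3 2012 1:00 AM + 4 h = Apr 3 2012 5:00 AM.
Apr 3 2012 5:00 AM + 4 h = Apr 3 2012 9:00 AM.
Apr 3 2012 9:00 AM + 4 h = Apr 3 2012 1:00 PM.
Apr 3 2012 1:00 PM + 4 h = Apr 3 2012 5:00 PM.
Apr 3 2012 5:00 PM + 4 h = Apr 3 2012 9:00 PM.
Apr 3 2012 9:00 PM + 4 h = Apr 4 2012 1:00 AM.
Apr 4 2012 1:00 AM + 4 h = Apr 4 2012 5:00 AM.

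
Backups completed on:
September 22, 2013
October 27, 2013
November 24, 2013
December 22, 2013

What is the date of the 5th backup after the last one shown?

May 25, 2014

Gaps: 35, 28, 28 days — a mix of 28 and 35. Every date is a Sunday.
Each is the 4th Sunday of its month.
4th Sunday of January 2014: January 26, 2014.
4th Sunday of February 2014: February 23, 2014.
4th Sunday of March 2014: March 23, 2014.
April 2014 — 4th Sunday is April 27, 2014.
4th Sunday of May 2014: May 25, 2014.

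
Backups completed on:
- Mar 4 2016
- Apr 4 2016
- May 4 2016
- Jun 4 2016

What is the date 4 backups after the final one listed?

The day-of-month is always 4 (31, 30, 31 days between events).
So this recurs on the 4th of each month.
July 2016: Jul 4 2016.
August 2016: Aug 4 2016.
Next: September 2016 → Sep 4 2016.
October 2016: Oct 4 2016.

Oct 4 2016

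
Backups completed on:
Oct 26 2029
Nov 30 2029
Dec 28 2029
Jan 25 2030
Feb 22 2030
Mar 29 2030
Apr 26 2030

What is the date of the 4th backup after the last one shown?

Aug 30 2030

All Fridays; the gaps (35, 28, 28, 28, 35, 28) vary with month length.
This is the last Friday of each month.
Last Friday of May 2030: May 31 2030.
June 2030 ends with Friday Jun 28 2030.
Last Friday of July 2030: Jul 26 2030.
August 2030 ends with Friday Aug 30 2030.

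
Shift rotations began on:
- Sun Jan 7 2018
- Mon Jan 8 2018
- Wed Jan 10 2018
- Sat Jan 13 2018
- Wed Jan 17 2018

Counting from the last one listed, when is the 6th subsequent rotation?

Sat Mar 3 2018

The spacing grows by 1 each time: 1, 2, 3, 4 days.
Next gap: 5 days. Wed Jan 17 2018 + 5 days = Mon Jan 22 2018.
Next gap: 6 days. Mon Jan 22 2018 + 6 days = Sun Jan 28 2018.
Next gap: 7 days. Sun Jan 28 2018 + 7 days = Sun Feb 4 2018.
Next gap: 8 days. Sun Feb 4 2018 + 8 days = Mon Feb 12 2018.
Next gap: 9 days. Mon Feb 12 2018 + 9 days = Wed Feb 21 2018.
Next gap: 10 days. Wed Feb 21 2018 + 10 days = Sat Mar 3 2018.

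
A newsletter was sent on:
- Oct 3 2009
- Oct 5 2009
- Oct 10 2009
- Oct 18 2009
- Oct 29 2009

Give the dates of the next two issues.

Gaps: 2, 5, 8, 11 days — each gap is 3 larger than the previous one.
Next gap: 14 days. Oct 29 2009 + 14 days = Nov 12 2009.
Next gap: 17 days. Nov 12 2009 + 17 days = Nov 29 2009.

Nov 12 2009, Nov 29 2009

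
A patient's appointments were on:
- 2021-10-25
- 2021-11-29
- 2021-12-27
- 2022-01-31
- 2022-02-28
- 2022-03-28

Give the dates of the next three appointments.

All Mondays; the gaps (35, 28, 35, 28, 28) vary with month length.
This is the last Monday of each month.
Last Monday of April 2022: 2022-04-25.
May 2022 ends with Monday 2022-05-30.
Last Monday of June 2022: 2022-06-27.

2022-04-25, 2022-05-30, 2022-06-27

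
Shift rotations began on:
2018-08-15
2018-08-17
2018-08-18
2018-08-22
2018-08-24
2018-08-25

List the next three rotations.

2018-08-29, 2018-08-31, 2018-09-01

Gaps: 2, 1, 4, 2, 1 days — not constant, but cyclic with period 3.
The events fall on every Wednesday, Friday and Saturday.
Next Wednesday: 2018-08-29.
The following Friday is 2018-08-31.
Next Saturday: 2018-09-01.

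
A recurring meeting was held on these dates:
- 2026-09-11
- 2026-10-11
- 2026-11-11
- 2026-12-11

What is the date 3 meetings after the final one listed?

2027-03-11

Each date is the 11th; the gaps (30, 31, 30) track the month lengths.
The rule is the 11th of each month.
January 2027: 2027-01-11.
February 2027: 2027-02-11.
March 2027: 2027-03-11.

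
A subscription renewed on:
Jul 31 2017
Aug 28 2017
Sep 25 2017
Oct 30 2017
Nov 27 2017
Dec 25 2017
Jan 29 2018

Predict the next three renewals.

Every date is a Monday; gaps 28, 28, 35, 28, 28, 35 days.
Each is the last Monday of its month (at least one falls on the 29th or later, ruling out '4th Monday').
February 2018 ends with Monday Feb 26 2018.
Last Monday of March 2018: Mar 26 2018.
April 2018 ends with Monday Apr 30 2018.

Feb 26 2018, Mar 26 2018, Apr 30 2018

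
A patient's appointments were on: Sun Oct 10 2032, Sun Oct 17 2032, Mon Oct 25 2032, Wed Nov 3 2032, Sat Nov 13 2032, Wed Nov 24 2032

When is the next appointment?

Intervals are 7, 8, 9, 10, 11 days — an arithmetic progression with common difference 1.
Next gap: 12 days. Wed Nov 24 2032 + 12 days = Mon Dec 6 2032.

Mon Dec 6 2032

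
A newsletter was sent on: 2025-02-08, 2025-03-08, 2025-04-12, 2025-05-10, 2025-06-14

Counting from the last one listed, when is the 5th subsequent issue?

All dates are Saturdays, 28, 35, 28, 35 days apart.
Specifically, the 2nd Saturday of each month.
2nd Saturday of July 2025: 2025-07-12.
2nd Saturday of August 2025: 2025-08-09.
2nd Saturday of September 2025: 2025-09-13.
October 2025 — 2nd Saturday is 2025-10-11.
2nd Saturday of November 2025: 2025-11-08.

2025-11-08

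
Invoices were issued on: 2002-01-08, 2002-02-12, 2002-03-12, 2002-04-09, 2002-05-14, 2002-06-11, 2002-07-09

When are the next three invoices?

2002-08-13, 2002-09-10, 2002-10-08

Gaps: 35, 28, 28, 35, 28, 28 days — a mix of 28 and 35. Every date is a Tuesday.
Each is the 2nd Tuesday of its month.
August 2002 — 2nd Tuesday is 2002-08-13.
September 2002 — 2nd Tuesday is 2002-09-10.
October 2002 — 2nd Tuesday is 2002-10-08.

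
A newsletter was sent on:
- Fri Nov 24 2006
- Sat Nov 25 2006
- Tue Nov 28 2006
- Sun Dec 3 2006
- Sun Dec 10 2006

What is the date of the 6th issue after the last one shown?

Sun Mar 4 2007

The spacing grows by 2 each time: 1, 3, 5, 7 days.
Next gap: 9 days. Sun Dec 10 2006 + 9 days = Tue Dec 19 2006.
Next gap: 11 days. Tue Dec 19 2006 + 11 days = Sat Dec 30 2006.
Next gap: 13 days. Sat Dec 30 2006 + 13 days = Fri Jan 12 2007.
Next gap: 15 days. Fri Jan 12 2007 + 15 days = Sat Jan 27 2007.
Next gap: 17 days. Sat Jan 27 2007 + 17 days = Tue Feb 13 2007.
Next gap: 19 days. Tue Feb 13 2007 + 19 days = Sun Mar 4 2007.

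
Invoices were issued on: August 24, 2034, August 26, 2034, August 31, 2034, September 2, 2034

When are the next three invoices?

September 7, 2034; September 9, 2034; September 14, 2034

The gap pattern 2, 5, 2 repeats every 2 events.
These are the Thursdays and Saturdays of each week.
The following Thursday is September 7, 2034.
The following Saturday is September 9, 2034.
Next Thursday: September 14, 2034.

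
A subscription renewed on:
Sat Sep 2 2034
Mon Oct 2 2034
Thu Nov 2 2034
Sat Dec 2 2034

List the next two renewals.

Each date is the 2nd; the gaps (30, 31, 30) track the month lengths.
The rule is the 2nd of each month.
January 2035: Tue Jan 2 2035.
Next: February 2035 → Fri Feb 2 2035.

Tue Jan 2 2035, Fri Feb 2 2035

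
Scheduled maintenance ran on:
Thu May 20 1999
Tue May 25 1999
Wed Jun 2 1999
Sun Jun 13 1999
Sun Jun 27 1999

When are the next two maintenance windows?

Wed Jul 14 1999, Tue Aug 3 1999

Gaps: 5, 8, 11, 14 days — each gap is 3 larger than the previous one.
Next gap: 17 days. Sun Jun 27 1999 + 17 days = Wed Jul 14 1999.
Next gap: 20 days. Wed Jul 14 1999 + 20 days = Tue Aug 3 1999.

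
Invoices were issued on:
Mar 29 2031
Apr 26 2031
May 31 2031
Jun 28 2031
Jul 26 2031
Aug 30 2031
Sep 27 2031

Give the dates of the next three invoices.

Oct 25 2031, Nov 29 2031, Dec 27 2031

These are Saturdays with 28, 35, 28, 28, 35, 28-day gaps.
Each is the final Saturday of its month — Mar 29 2031 is past the 28th, so '4th Saturday' doesn't fit.
Last Saturday of October 2031: Oct 25 2031.
November 2031 ends with Saturday Nov 29 2031.
December 2031 ends with Saturday Dec 27 2031.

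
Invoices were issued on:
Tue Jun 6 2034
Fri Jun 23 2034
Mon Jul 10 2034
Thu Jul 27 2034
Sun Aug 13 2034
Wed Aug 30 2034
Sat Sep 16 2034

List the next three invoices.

Tue Oct 3 2034, Fri Oct 20 2034, Mon Nov 6 2034

Gaps between consecutive events: 17, 17, 17, 17, 17, 17 days — a constant 17-day interval.
Sat Sep 16 2034 + 17 days = Tue Oct 3 2034.
Tue Oct 3 2034 + 17 days = Fri Oct 20 2034.
Fri Oct 20 2034 + 17 days = Mon Nov 6 2034.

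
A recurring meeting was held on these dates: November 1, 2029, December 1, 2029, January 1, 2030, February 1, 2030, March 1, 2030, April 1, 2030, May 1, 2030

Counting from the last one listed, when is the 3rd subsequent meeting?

Gaps: 30, 31, 31, 28, 31, 30 days — not constant. Every event is on the 1st of the month.
Pattern: the 1st of each month.
June 2030: June 1, 2030.
Next: July 2030 → July 1, 2030.
Next: August 2030 → August 1, 2030.

August 1, 2030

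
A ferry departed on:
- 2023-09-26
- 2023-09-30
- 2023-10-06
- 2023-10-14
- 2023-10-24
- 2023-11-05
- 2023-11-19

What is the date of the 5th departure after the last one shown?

2024-02-27

Intervals are 4, 6, 8, 10, 12, 14 days — an arithmetic progression with common difference 2.
Next gap: 16 days. 2023-11-19 + 16 days = 2023-12-05.
Next gap: 18 days. 2023-12-05 + 18 days = 2023-12-23.
Next gap: 20 days. 2023-12-23 + 20 days = 2024-01-12.
Next gap: 22 days. 2024-01-12 + 22 days = 2024-02-03.
Next gap: 24 days. 2024-02-03 + 24 days = 2024-02-27.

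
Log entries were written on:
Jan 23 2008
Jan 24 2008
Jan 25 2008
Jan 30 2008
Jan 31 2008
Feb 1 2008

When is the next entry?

Feb 6 2008

Every event lands on a Wednesday or Thursday or Friday (gaps cycle 1, 1, 5, 1, 1).
So the schedule is: every Wednesday, Thursday and Friday.
The following Wednesday is Feb 6 2008.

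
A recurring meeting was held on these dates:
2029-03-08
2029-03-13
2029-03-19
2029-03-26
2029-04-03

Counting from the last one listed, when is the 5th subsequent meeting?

Intervals are 5, 6, 7, 8 days — an arithmetic progression with common difference 1.
Next gap: 9 days. 2029-04-03 + 9 days = 2029-04-12.
Next gap: 10 days. 2029-04-12 + 10 days = 2029-04-22.
Next gap: 11 days. 2029-04-22 + 11 days = 2029-05-03.
Next gap: 12 days. 2029-05-03 + 12 days = 2029-05-15.
Next gap: 13 days. 2029-05-15 + 13 days = 2029-05-28.

2029-05-28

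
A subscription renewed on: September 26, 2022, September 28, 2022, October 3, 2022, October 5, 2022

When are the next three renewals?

Every event lands on a Monday or Wednesday (gaps cycle 2, 5, 2).
So the schedule is: every Monday and Wednesday.
Next Monday: October 10, 2022.
The following Wednesday is October 12, 2022.
The following Monday is October 17, 2022.

October 10, 2022; October 12, 2022; October 17, 2022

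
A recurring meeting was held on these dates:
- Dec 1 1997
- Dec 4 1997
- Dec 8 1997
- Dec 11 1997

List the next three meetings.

Dec 15 1997, Dec 18 1997, Dec 22 1997

The gap pattern 3, 4, 3 repeats every 2 events.
These are the Mondays and Thursdays of each week.
The following Monday is Dec 15 1997.
Next Thursday: Dec 18 1997.
The following Monday is Dec 22 1997.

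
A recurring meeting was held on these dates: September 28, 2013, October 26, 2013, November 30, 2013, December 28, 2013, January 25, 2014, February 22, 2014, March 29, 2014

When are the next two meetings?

April 26, 2014; May 31, 2014

Every date is a Saturday; gaps 28, 35, 28, 28, 28, 35 days.
Each is the last Saturday of its month (at least one falls on the 29th or later, ruling out '4th Saturday').
April 2014 ends with Saturday April 26, 2014.
May 2014 ends with Saturday May 31, 2014.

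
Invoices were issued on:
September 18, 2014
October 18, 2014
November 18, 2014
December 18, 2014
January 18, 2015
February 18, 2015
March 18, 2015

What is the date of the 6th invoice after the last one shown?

September 18, 2015

The day-of-month is always 18 (30, 31, 30, 31, 31, 28 days between events).
So this recurs on the 18th of each month.
April 2015: April 18, 2015.
May 2015: May 18, 2015.
June 2015: June 18, 2015.
July 2015: July 18, 2015.
August 2015: August 18, 2015.
Next: September 2015 → September 18, 2015.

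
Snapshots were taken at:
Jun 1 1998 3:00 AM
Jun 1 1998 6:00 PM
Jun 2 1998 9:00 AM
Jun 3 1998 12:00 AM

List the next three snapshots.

Spacing: 15, 15, 15 h — constant 15 h.
Jun 3 1998 12:00 AM + 15 h = Jun 3 1998 3:00 PM.
Jun 3 1998 3:00 PM + 15 h = Jun 4 1998 6:00 AM.
Jun 4 1998 6:00 AM + 15 h = Jun 4 1998 9:00 PM.

Jun 3 1998 3:00 PM, Jun 4 1998 6:00 AM, Jun 4 1998 9:00 PM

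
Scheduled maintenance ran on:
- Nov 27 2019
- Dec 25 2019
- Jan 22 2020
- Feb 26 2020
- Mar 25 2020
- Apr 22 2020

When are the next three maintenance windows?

May 27 2020, Jun 24 2020, Jul 22 2020

All dates are Wednesdays, 28, 28, 35, 28, 28 days apart.
Specifically, the 4th Wednesday of each month.
May 2020 — 4th Wednesday is May 27 2020.
June 2020 — 4th Wednesday is Jun 24 2020.
July 2020 — 4th Wednesday is Jul 22 2020.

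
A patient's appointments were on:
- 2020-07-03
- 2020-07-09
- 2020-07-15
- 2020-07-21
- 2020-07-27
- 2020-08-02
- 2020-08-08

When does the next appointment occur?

2020-08-14

Gaps between consecutive events: 6, 6, 6, 6, 6, 6 days — a constant 6-day interval.
2020-08-08 + 6 days = 2020-08-14.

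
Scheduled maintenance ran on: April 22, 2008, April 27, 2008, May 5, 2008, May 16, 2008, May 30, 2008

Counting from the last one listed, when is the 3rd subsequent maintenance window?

The spacing grows by 3 each time: 5, 8, 11, 14 days.
Next gap: 17 days. May 30, 2008 + 17 days = June 16, 2008.
Next gap: 20 days. June 16, 2008 + 20 days = July 6, 2008.
Next gap: 23 days. July 6, 2008 + 23 days = July 29, 2008.

July 29, 2008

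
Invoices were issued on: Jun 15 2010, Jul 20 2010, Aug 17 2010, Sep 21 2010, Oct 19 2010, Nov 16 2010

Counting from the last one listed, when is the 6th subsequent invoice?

May 17 2011

Gaps: 35, 28, 35, 28, 28 days — a mix of 28 and 35. Every date is a Tuesday.
Each is the 3rd Tuesday of its month.
3rd Tuesday of December 2010: Dec 21 2010.
January 2011 — 3rd Tuesday is Jan 18 2011.
3rd Tuesday of February 2011: Feb 15 2011.
March 2011 — 3rd Tuesday is Mar 15 2011.
April 2011 — 3rd Tuesday is Apr 19 2011.
May 2011 — 3rd Tuesday is May 17 2011.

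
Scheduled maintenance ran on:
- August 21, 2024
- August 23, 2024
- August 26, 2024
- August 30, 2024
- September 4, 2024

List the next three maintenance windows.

September 10, 2024; September 17, 2024; September 25, 2024

Intervals are 2, 3, 4, 5 days — an arithmetic progression with common difference 1.
Next gap: 6 days. September 4, 2024 + 6 days = September 10, 2024.
Next gap: 7 days. September 10, 2024 + 7 days = September 17, 2024.
Next gap: 8 days. September 17, 2024 + 8 days = September 25, 2024.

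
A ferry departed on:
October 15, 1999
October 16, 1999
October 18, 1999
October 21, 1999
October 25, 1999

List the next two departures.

The spacing grows by 1 each time: 1, 2, 3, 4 days.
Next gap: 5 days. October 25, 1999 + 5 days = October 30, 1999.
Next gap: 6 days. October 30, 1999 + 6 days = November 5, 1999.

October 30, 1999; November 5, 1999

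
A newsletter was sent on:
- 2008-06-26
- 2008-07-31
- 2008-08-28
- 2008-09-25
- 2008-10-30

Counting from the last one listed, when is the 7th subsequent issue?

These are Thursdays with 35, 28, 28, 35-day gaps.
Each is the final Thursday of its month — 2008-07-31 is past the 28th, so '4th Thursday' doesn't fit.
Last Thursday of November 2008: 2008-11-27.
December 2008 ends with Thursday 2008-12-25.
Last Thursday of January 2009: 2009-01-29.
Last Thursday of February 2009: 2009-02-26.
March 2009 ends with Thursday 2009-03-26.
Last Thursday of April 2009: 2009-04-30.
Last Thursday of May 2009: 2009-05-28.

2009-05-28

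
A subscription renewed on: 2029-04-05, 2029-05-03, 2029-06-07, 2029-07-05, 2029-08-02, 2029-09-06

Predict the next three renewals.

All dates are Thursdays, 28, 35, 28, 28, 35 days apart.
Specifically, the 1st Thursday of each month.
October 2029 — 1st Thursday is 2029-10-04.
November 2029 — 1st Thursday is 2029-11-01.
December 2029 — 1st Thursday is 2029-12-06.

2029-10-04, 2029-11-01, 2029-12-06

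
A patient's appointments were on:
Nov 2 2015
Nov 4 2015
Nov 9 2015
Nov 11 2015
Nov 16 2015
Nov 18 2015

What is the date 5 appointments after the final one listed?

Gaps: 2, 5, 2, 5, 2 days — not constant, but cyclic with period 2.
The events fall on every Monday and Wednesday.
Next Monday: Nov 23 2015.
The following Wednesday is Nov 25 2015.
Next Monday: Nov 30 2015.
The following Wednesday is Dec 2 2015.
The following Monday is Dec 7 2015.

Dec 7 2015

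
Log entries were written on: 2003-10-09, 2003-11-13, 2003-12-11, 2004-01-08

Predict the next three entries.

2004-02-12, 2004-03-11, 2004-04-08

All dates are Thursdays, 35, 28, 28 days apart.
Specifically, the 2nd Thursday of each month.
February 2004 — 2nd Thursday is 2004-02-12.
2nd Thursday of March 2004: 2004-03-11.
April 2004 — 2nd Thursday is 2004-04-08.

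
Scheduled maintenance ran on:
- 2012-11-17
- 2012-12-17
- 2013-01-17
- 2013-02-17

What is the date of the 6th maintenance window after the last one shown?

The day-of-month is always 17 (30, 31, 31 days between events).
So this recurs on the 17th of each month.
March 2013: 2013-03-17.
April 2013: 2013-04-17.
May 2013: 2013-05-17.
June 2013: 2013-06-17.
July 2013: 2013-07-17.
Next: August 2013 → 2013-08-17.

2013-08-17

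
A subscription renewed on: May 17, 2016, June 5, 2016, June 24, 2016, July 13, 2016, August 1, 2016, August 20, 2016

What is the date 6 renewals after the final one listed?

The spacing is 19, 19, 19, 19, 19 days — always 19 days.
August 20, 2016 + 19 days = September 8, 2016.
September 8, 2016 + 19 days = September 27, 2016.
September 27, 2016 + 19 days = October 16, 2016.
October 16, 2016 + 19 days = November 4, 2016.
November 4, 2016 + 19 days = November 23, 2016.
November 23, 2016 + 19 days = December 12, 2016.

December 12, 2016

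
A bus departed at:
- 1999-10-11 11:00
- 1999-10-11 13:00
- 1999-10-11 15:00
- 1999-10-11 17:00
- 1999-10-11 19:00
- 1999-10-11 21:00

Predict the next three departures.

Spacing: 2, 2, 2, 2, 2 h — constant 2 h.
1999-10-11 21:00 + 2 h = 1999-10-11 23:00.
1999-10-11 23:00 + 2 h = 1999-10-12 01:00.
1999-10-12 01:00 + 2 h = 1999-10-12 03:00.

1999-10-11 23:00, 1999-10-12 01:00, 1999-10-12 03:00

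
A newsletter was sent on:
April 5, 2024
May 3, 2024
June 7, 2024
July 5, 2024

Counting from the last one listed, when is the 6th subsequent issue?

All dates are Fridays, 28, 35, 28 days apart.
Specifically, the 1st Friday of each month.
1st Friday of August 2024: August 2, 2024.
September 2024 — 1st Friday is September 6, 2024.
1st Friday of October 2024: October 4, 2024.
1st Friday of November 2024: November 1, 2024.
December 2024 — 1st Friday is December 6, 2024.
January 2025 — 1st Friday is January 3, 2025.

January 3, 2025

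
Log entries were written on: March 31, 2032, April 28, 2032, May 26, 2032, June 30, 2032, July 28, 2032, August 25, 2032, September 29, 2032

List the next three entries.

October 27, 2032; November 24, 2032; December 29, 2032

These are Wednesdays with 28, 28, 35, 28, 28, 35-day gaps.
Each is the final Wednesday of its month — March 31, 2032 is past the 28th, so '4th Wednesday' doesn't fit.
Last Wednesday of October 2032: October 27, 2032.
Last Wednesday of November 2032: November 24, 2032.
Last Wednesday of December 2032: December 29, 2032.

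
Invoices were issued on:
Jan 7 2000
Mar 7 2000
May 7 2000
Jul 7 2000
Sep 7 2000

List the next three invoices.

Each date is the 7th; the gaps (60, 61, 61, 62) track the month lengths.
The rule is the 7th of every 2 months.
Next: November 2000 → Nov 7 2000.
January 2001: Jan 7 2001.
March 2001: Mar 7 2001.

Nov 7 2000, Jan 7 2001, Mar 7 2001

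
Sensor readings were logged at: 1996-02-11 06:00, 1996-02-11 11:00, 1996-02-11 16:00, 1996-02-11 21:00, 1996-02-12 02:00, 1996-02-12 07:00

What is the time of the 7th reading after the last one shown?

Gaps: 5, 5, 5, 5, 5 hours — each event is 5 hours after the previous one.
1996-02-12 07:00 + 5 h = 1996-02-12 12:00.
1996-02-12 12:00 + 5 h = 1996-02-12 17:00.
1996-02-12 17:00 + 5 h = 1996-02-12 22:00.
1996-02-12 22:00 + 5 h = 1996-02-13 03:00.
1996-02-13 03:00 + 5 h = 1996-02-13 08:00.
1996-02-13 08:00 + 5 h = 1996-02-13 13:00.
1996-02-13 13:00 + 5 h = 1996-02-13 18:00.

1996-02-13 18:00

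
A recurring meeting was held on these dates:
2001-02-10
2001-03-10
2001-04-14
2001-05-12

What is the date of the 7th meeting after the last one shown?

2001-12-08

All dates are Saturdays, 28, 35, 28 days apart.
Specifically, the 2nd Saturday of each month.
June 2001 — 2nd Saturday is 2001-06-09.
2nd Saturday of July 2001: 2001-07-14.
August 2001 — 2nd Saturday is 2001-08-11.
2nd Saturday of September 2001: 2001-09-08.
October 2001 — 2nd Saturday is 2001-10-13.
2nd Saturday of November 2001: 2001-11-10.
December 2001 — 2nd Saturday is 2001-12-08.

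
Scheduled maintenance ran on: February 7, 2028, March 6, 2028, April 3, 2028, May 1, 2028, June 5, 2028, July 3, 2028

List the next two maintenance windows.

Gaps: 28, 28, 28, 35, 28 days — a mix of 28 and 35. Every date is a Monday.
Each is the 1st Monday of its month.
August 2028 — 1st Monday is August 7, 2028.
September 2028 — 1st Monday is September 4, 2028.

August 7, 2028; September 4, 2028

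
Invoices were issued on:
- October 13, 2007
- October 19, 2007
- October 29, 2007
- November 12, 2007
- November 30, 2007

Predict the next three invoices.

Gaps: 6, 10, 14, 18 days — each gap is 4 larger than the previous one.
Next gap: 22 days. November 30, 2007 + 22 days = December 22, 2007.
Next gap: 26 days. December 22, 2007 + 26 days = January 17, 2008.
Next gap: 30 days. January 17, 2008 + 30 days = February 16, 2008.

December 22, 2007; January 17, 2008; February 16, 2008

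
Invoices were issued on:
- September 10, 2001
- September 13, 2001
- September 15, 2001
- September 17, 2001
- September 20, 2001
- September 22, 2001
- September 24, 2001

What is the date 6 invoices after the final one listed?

October 8, 2001

Gaps: 3, 2, 2, 3, 2, 2 days — not constant, but cyclic with period 3.
The events fall on every Monday, Thursday and Saturday.
The following Thursday is September 27, 2001.
The following Saturday is September 29, 2001.
The following Monday is October 1, 2001.
The following Thursday is October 4, 2001.
Next Saturday: October 6, 2001.
Next Monday: October 8, 2001.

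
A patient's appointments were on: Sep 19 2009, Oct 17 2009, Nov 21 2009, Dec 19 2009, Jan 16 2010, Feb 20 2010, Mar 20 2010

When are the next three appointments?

Apr 17 2010, May 15 2010, Jun 19 2010

Gaps: 28, 35, 28, 28, 35, 28 days — a mix of 28 and 35. Every date is a Saturday.
Each is the 3rd Saturday of its month.
3rd Saturday of April 2010: Apr 17 2010.
3rd Saturday of May 2010: May 15 2010.
3rd Saturday of June 2010: Jun 19 2010.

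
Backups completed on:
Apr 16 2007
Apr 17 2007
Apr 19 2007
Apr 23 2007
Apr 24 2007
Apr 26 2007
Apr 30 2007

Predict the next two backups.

The gap pattern 1, 2, 4, 1, 2, 4 repeats every 3 events.
These are the Mondays, Tuesdays and Thursdays of each week.
Next Tuesday: May 1 2007.
Next Thursday: May 3 2007.

May 1 2007, May 3 2007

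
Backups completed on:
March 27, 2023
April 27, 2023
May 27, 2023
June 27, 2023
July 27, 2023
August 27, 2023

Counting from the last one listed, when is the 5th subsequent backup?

January 27, 2024

The day-of-month is always 27 (31, 30, 31, 30, 31 days between events).
So this recurs on the 27th of each month.
Next: September 2023 → September 27, 2023.
Next: October 2023 → October 27, 2023.
November 2023: November 27, 2023.
Next: December 2023 → December 27, 2023.
January 2024: January 27, 2024.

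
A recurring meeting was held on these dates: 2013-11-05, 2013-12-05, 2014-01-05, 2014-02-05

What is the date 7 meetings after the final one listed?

2014-09-05

Each date is the 5th; the gaps (30, 31, 31) track the month lengths.
The rule is the 5th of each month.
March 2014: 2014-03-05.
April 2014: 2014-04-05.
May 2014: 2014-05-05.
June 2014: 2014-06-05.
Next: July 2014 → 2014-07-05.
Next: August 2014 → 2014-08-05.
September 2014: 2014-09-05.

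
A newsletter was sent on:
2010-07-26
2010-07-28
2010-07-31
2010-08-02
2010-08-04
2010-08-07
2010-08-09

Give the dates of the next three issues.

2010-08-11, 2010-08-14, 2010-08-16

Gaps: 2, 3, 2, 2, 3, 2 days — not constant, but cyclic with period 3.
The events fall on every Monday, Wednesday and Saturday.
Next Wednesday: 2010-08-11.
Next Saturday: 2010-08-14.
Next Monday: 2010-08-16.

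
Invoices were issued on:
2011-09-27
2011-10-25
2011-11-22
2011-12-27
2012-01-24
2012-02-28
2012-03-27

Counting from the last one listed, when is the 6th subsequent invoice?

2012-09-25

These are Tuesdays at 28- or 35-day spacing (28, 28, 35, 28, 35, 28).
The pattern: 4th Tuesday of the month.
4th Tuesday of April 2012: 2012-04-24.
May 2012 — 4th Tuesday is 2012-05-22.
June 2012 — 4th Tuesday is 2012-06-26.
July 2012 — 4th Tuesday is 2012-07-24.
August 2012 — 4th Tuesday is 2012-08-28.
September 2012 — 4th Tuesday is 2012-09-25.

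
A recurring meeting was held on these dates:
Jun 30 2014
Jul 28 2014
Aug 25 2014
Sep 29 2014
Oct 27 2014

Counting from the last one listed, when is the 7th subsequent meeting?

All Mondays; the gaps (28, 28, 35, 28) vary with month length.
This is the last Monday of each month.
November 2014 ends with Monday Nov 24 2014.
December 2014 ends with Monday Dec 29 2014.
January 2015 ends with Monday Jan 26 2015.
February 2015 ends with Monday Feb 23 2015.
March 2015 ends with Monday Mar 30 2015.
Last Monday of April 2015: Apr 27 2015.
Last Monday of May 2015: May 25 2015.

May 25 2015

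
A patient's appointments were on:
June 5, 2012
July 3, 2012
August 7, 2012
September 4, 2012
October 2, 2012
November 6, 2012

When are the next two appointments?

December 4, 2012; January 1, 2013

Gaps: 28, 35, 28, 28, 35 days — a mix of 28 and 35. Every date is a Tuesday.
Each is the 1st Tuesday of its month.
1st Tuesday of December 2012: December 4, 2012.
1st Tuesday of January 2013: January 1, 2013.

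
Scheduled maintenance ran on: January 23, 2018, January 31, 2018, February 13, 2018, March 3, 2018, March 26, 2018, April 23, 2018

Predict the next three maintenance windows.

Gaps: 8, 13, 18, 23, 28 days — each gap is 5 larger than the previous one.
Next gap: 33 days. April 23, 2018 + 33 days = May 26, 2018.
Next gap: 38 days. May 26, 2018 + 38 days = July 3, 2018.
Next gap: 43 days. July 3, 2018 + 43 days = August 15, 2018.

May 26, 2018; July 3, 2018; August 15, 2018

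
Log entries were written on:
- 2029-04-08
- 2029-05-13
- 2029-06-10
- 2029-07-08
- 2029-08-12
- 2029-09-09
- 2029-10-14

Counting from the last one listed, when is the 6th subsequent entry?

These are Sundays at 28- or 35-day spacing (35, 28, 28, 35, 28, 35).
The pattern: 2nd Sunday of the month.
2nd Sunday of November 2029: 2029-11-11.
2nd Sunday of December 2029: 2029-12-09.
2nd Sunday of January 2030: 2030-01-13.
February 2030 — 2nd Sunday is 2030-02-10.
2nd Sunday of March 2030: 2030-03-10.
April 2030 — 2nd Sunday is 2030-04-14.

2030-04-14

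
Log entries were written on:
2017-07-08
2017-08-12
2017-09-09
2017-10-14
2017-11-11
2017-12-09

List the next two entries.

2018-01-13, 2018-02-10

These are Saturdays at 28- or 35-day spacing (35, 28, 35, 28, 28).
The pattern: 2nd Saturday of the month.
January 2018 — 2nd Saturday is 2018-01-13.
February 2018 — 2nd Saturday is 2018-02-10.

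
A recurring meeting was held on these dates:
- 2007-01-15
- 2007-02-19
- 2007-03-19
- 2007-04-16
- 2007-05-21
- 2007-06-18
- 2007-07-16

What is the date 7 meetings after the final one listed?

These are Mondays at 28- or 35-day spacing (35, 28, 28, 35, 28, 28).
The pattern: 3rd Monday of the month.
August 2007 — 3rd Monday is 2007-08-20.
3rd Monday of September 2007: 2007-09-17.
October 2007 — 3rd Monday is 2007-10-15.
3rd Monday of November 2007: 2007-11-19.
December 2007 — 3rd Monday is 2007-12-17.
January 2008 — 3rd Monday is 2008-01-21.
3rd Monday of February 2008: 2008-02-18.

2008-02-18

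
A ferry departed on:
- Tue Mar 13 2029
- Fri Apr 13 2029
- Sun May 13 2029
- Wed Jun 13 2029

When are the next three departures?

Fri Jul 13 2029, Mon Aug 13 2029, Thu Sep 13 2029

The day-of-month is always 13 (31, 30, 31 days between events).
So this recurs on the 13th of each month.
July 2029: Fri Jul 13 2029.
August 2029: Mon Aug 13 2029.
Next: September 2029 → Thu Sep 13 2029.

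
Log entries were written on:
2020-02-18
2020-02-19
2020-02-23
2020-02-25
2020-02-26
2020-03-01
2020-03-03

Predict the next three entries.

2020-03-04, 2020-03-08, 2020-03-10

The gap pattern 1, 4, 2, 1, 4, 2 repeats every 3 events.
These are the Tuesdays, Wednesdays and Sundays of each week.
Next Wednesday: 2020-03-04.
Next Sunday: 2020-03-08.
Next Tuesday: 2020-03-10.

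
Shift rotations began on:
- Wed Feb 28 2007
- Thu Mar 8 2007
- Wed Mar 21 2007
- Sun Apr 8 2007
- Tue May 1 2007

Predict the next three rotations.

Gaps: 8, 13, 18, 23 days — each gap is 5 larger than the previous one.
Next gap: 28 days. Tue May 1 2007 + 28 days = Tue May 29 2007.
Next gap: 33 days. Tue May 29 2007 + 33 days = Sun Jul 1 2007.
Next gap: 38 days. Sun Jul 1 2007 + 38 days = Wed Aug 8 2007.

Tue May 29 2007, Sun Jul 1 2007, Wed Aug 8 2007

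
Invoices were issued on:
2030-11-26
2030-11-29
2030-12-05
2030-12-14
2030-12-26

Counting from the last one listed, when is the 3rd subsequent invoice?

2031-02-18

Gaps: 3, 6, 9, 12 days — each gap is 3 larger than the previous one.
Next gap: 15 days. 2030-12-26 + 15 days = 2031-01-10.
Next gap: 18 days. 2031-01-10 + 18 days = 2031-01-28.
Next gap: 21 days. 2031-01-28 + 21 days = 2031-02-18.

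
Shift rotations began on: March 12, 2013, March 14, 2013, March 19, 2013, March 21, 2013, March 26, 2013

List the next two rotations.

The gap pattern 2, 5, 2, 5 repeats every 2 events.
These are the Tuesdays and Thursdays of each week.
Next Thursday: March 28, 2013.
Next Tuesday: April 2, 2013.

March 28, 2013; April 2, 2013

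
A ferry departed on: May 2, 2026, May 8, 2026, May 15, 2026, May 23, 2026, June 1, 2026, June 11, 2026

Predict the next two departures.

Intervals are 6, 7, 8, 9, 10 days — an arithmetic progression with common difference 1.
Next gap: 11 days. June 11, 2026 + 11 days = June 22, 2026.
Next gap: 12 days. June 22, 2026 + 12 days = July 4, 2026.

June 22, 2026; July 4, 2026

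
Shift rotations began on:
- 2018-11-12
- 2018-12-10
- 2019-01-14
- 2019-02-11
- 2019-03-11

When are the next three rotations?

Gaps: 28, 35, 28, 28 days — a mix of 28 and 35. Every date is a Monday.
Each is the 2nd Monday of its month.
April 2019 — 2nd Monday is 2019-04-08.
May 2019 — 2nd Monday is 2019-05-13.
2nd Monday of June 2019: 2019-06-10.

2019-04-08, 2019-05-13, 2019-06-10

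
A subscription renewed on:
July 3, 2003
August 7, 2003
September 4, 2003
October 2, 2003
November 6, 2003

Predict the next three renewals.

December 4, 2003; January 1, 2004; February 5, 2004

All dates are Thursdays, 35, 28, 28, 35 days apart.
Specifically, the 1st Thursday of each month.
1st Thursday of December 2003: December 4, 2003.
January 2004 — 1st Thursday is January 1, 2004.
1st Thursday of February 2004: February 5, 2004.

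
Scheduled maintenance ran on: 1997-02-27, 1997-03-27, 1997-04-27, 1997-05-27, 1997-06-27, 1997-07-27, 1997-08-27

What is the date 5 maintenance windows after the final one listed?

Gaps: 28, 31, 30, 31, 30, 31 days — not constant. Every event is on the 27th of the month.
Pattern: the 27th of each month.
Next: September 1997 → 1997-09-27.
Next: October 1997 → 1997-10-27.
Next: November 1997 → 1997-11-27.
Next: December 1997 → 1997-12-27.
January 1998: 1998-01-27.

1998-01-27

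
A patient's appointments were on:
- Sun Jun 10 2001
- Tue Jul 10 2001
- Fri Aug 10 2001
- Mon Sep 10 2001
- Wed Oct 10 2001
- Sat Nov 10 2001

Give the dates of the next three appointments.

Gaps: 30, 31, 31, 30, 31 days — not constant. Every event is on the 10th of the month.
Pattern: the 10th of each month.
Next: December 2001 → Mon Dec 10 2001.
January 2002: Thu Jan 10 2002.
February 2002: Sun Feb 10 2002.

Mon Dec 10 2001, Thu Jan 10 2002, Sun Feb 10 2002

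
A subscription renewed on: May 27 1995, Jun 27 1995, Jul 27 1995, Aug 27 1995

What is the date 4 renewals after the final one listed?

Dec 27 1995

Gaps: 31, 30, 31 days — not constant. Every event is on the 27th of the month.
Pattern: the 27th of each month.
Next: September 1995 → Sep 27 1995.
October 1995: Oct 27 1995.
November 1995: Nov 27 1995.
December 1995: Dec 27 1995.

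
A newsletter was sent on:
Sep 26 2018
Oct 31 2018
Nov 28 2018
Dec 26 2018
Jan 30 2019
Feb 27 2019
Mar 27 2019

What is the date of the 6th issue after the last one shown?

All Wednesdays; the gaps (35, 28, 28, 35, 28, 28) vary with month length.
This is the last Wednesday of each month.
Last Wednesday of April 2019: Apr 24 2019.
Last Wednesday of May 2019: May 29 2019.
June 2019 ends with Wednesday Jun 26 2019.
July 2019 ends with Wednesday Jul 31 2019.
August 2019 ends with Wednesday Aug 28 2019.
Last Wednesday of September 2019: Sep 25 2019.

Sep 25 2019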